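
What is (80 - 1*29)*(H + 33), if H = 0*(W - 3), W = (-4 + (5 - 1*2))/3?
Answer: 1683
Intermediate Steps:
W = -1/3 (W = (-4 + (5 - 2))/3 = (-4 + 3)/3 = (1/3)*(-1) = -1/3 ≈ -0.33333)
H = 0 (H = 0*(-1/3 - 3) = 0*(-10/3) = 0)
(80 - 1*29)*(H + 33) = (80 - 1*29)*(0 + 33) = (80 - 29)*33 = 51*33 = 1683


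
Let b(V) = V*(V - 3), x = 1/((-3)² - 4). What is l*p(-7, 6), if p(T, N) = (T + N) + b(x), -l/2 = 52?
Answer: 4056/25 ≈ 162.24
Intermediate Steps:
l = -104 (l = -2*52 = -104)
x = ⅕ (x = 1/(9 - 4) = 1/5 = ⅕ ≈ 0.20000)
b(V) = V*(-3 + V)
p(T, N) = -14/25 + N + T (p(T, N) = (T + N) + (-3 + ⅕)/5 = (N + T) + (⅕)*(-14/5) = (N + T) - 14/25 = -14/25 + N + T)
l*p(-7, 6) = -104*(-14/25 + 6 - 7) = -104*(-39/25) = 4056/25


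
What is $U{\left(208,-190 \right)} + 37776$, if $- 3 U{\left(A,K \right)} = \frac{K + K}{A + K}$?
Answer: $\frac{1020142}{27} \approx 37783.0$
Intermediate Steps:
$U{\left(A,K \right)} = - \frac{2 K}{3 \left(A + K\right)}$ ($U{\left(A,K \right)} = - \frac{\left(K + K\right) \frac{1}{A + K}}{3} = - \frac{2 K \frac{1}{A + K}}{3} = - \frac{2 K}{3 \left(A + K\right)}$)
$U{\left(208,-190 \right)} + 37776 = \left(-2\right) \left(-190\right) \frac{1}{3 \cdot 208 + 3 \left(-190\right)} + 37776 = \left(-2\right) \left(-190\right) \frac{1}{624 - 570} + 37776 = \left(-2\right) \left(-190\right) \frac{1}{54} + 37776 = \frac{190}{27} + 37776 = \frac{1020142}{27}$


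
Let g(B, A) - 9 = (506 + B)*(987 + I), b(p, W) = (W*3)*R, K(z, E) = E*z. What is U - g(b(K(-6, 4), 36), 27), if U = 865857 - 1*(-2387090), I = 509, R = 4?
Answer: 1849690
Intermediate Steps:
b(p, W) = 12*W (b(p, W) = (W*3)*4 = (3*W)*4 = 12*W)
U = 3252947 (U = 865857 + 2387090 = 3252947)
g(B, A) = 756985 + 1496*B (g(B, A) = 9 + (506 + B)*(987 + 509) = 9 + (506 + B)*1496 = 9 + (756976 + 1496*B) = 756985 + 1496*B)
U - g(b(K(-6, 4), 36), 27) = 3252947 - (756985 + 1496*(12*36)) = 3252947 - (756985 + 1496*432) = 3252947 - (756985 + 646272) = 3252947 - 1*1403257 = 3252947 - 1403257 = 1849690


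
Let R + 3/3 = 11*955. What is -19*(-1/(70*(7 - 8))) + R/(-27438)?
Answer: -628301/960330 ≈ -0.65425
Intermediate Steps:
R = 10504 (R = -1 + 11*955 = -1 + 10505 = 10504)
-19*(-1/(70*(7 - 8))) + R/(-27438) = -19*(-1/(70*(7 - 8))) + 10504/(-27438) = -19/((-(-5)*14)) + 10504*(-1/27438) = -19/((-5*(-14))) - 5252/13719 = -19/70 - 5252/13719 = -628301/960330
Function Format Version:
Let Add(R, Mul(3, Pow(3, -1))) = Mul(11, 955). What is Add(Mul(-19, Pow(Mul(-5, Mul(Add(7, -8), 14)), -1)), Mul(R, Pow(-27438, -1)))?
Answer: Rational(-628301, 960330) ≈ -0.65425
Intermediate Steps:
R = 10504 (R = Add(-1, Mul(11, 955)) = Add(-1, 10505) = 10504)
Add(Mul(-19, Pow(Mul(-5, Mul(Add(7, -8), 14)), -1)), Mul(R, Pow(-27438, -1))) = Add(Mul(-19, Pow(Mul(-5, Mul(Add(7, -8), 14)), -1)), Mul(10504, Pow(-27438, -1))) = Add(Mul(-19, Pow(Mul(-5, Mul(-1, 14)), -1)), Mul(10504, Rational(-1, 27438))) = Add(Mul(-19, Pow(Mul(-5, -14), -1)), Rational(-5252, 13719)) = Add(Mul(-19, Pow(70, -1)), Rational(-5252, 13719)) = Add(Mul(-19, Rational(1, 70)), Rational(-5252, 13719)) = Add(Rational(-19, 70), Rational(-5252, 13719)) = Rational(-628301, 960330)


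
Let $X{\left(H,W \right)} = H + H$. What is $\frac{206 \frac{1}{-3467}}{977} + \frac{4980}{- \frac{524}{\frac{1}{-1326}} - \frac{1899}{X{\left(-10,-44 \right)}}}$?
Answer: $\frac{111502643442}{15692469784387} \approx 0.0071055$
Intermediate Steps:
$X{\left(H,W \right)} = 2 H$
$\frac{206 \frac{1}{-3467}}{977} + \frac{4980}{- \frac{524}{\frac{1}{-1326}} - \frac{1899}{X{\left(-10,-44 \right)}}} = \frac{206 \frac{1}{-3467}}{977} + \frac{4980}{- \frac{524}{\frac{1}{-1326}} - \frac{1899}{2 \left(-10\right)}} = 206 \left(- \frac{1}{3467}\right) \frac{1}{977} + \frac{4980}{- \frac{524}{- \frac{1}{1326}} - \frac{1899}{-20}} = \left(- \frac{206}{3467}\right) \frac{1}{977} + \frac{4980}{\left(-524\right) \left(-1326\right) - - \frac{1899}{20}} = - \frac{206}{3387259} + \frac{4980}{694824 + \frac{1899}{20}} = - \frac{206}{3387259} + \frac{4980}{\frac{13898379}{20}} = - \frac{206}{3387259} + 4980 \cdot \frac{20}{13898379} = - \frac{206}{3387259} + \frac{33200}{4632793} = \frac{111502643442}{15692469784387}$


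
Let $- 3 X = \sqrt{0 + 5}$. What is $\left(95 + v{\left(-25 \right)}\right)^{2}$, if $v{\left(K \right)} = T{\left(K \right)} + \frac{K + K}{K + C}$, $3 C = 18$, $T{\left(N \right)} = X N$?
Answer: $\frac{32097350}{3249} + \frac{92750 \sqrt{5}}{57} \approx 13518.0$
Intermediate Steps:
$X = - \frac{\sqrt{5}}{3}$ ($X = - \frac{\sqrt{0 + 5}}{3} = - \frac{\sqrt{5}}{3} \approx -0.74536$)
$T{\left(N \right)} = - \frac{N \sqrt{5}}{3}$ ($T{\left(N \right)} = - \frac{\sqrt{5}}{3} N = - \frac{N \sqrt{5}}{3}$)
$C = 6$ ($C = \frac{1}{3} \cdot 18 = 6$)
$v{\left(K \right)} = \frac{2 K}{6 + K} - \frac{K \sqrt{5}}{3}$ ($v{\left(K \right)} = - \frac{K \sqrt{5}}{3} + \frac{K + K}{K + 6} = - \frac{K \sqrt{5}}{3} + \frac{2 K}{6 + K} = \frac{2 K}{6 + K} - \frac{K \sqrt{5}}{3}$)
$\left(95 + v{\left(-25 \right)}\right)^{2} = \left(95 + \frac{1}{3} \left(-25\right) \frac{1}{6 - 25} \left(6 - 6 \sqrt{5} - - 25 \sqrt{5}\right)\right)^{2} = \left(95 + \frac{1}{3} \left(-25\right) \frac{1}{-19} \left(6 - 6 \sqrt{5} + 25 \sqrt{5}\right)\right)^{2} = \left(95 + \frac{1}{3} \left(-25\right) \left(- \frac{1}{19}\right) \left(6 + 19 \sqrt{5}\right)\right)^{2} = \left(95 + \left(\frac{50}{19} + \frac{25 \sqrt{5}}{3}\right)\right)^{2} = \left(\frac{1855}{19} + \frac{25 \sqrt{5}}{3}\right)^{2}$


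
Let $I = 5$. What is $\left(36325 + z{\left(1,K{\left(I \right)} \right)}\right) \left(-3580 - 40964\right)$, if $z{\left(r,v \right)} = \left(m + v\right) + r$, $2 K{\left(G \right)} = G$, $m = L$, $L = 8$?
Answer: $-1618573056$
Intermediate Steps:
$m = 8$
$K{\left(G \right)} = \frac{G}{2}$
$z{\left(r,v \right)} = 8 + r + v$ ($z{\left(r,v \right)} = \left(8 + v\right) + r = 8 + r + v$)
$\left(36325 + z{\left(1,K{\left(I \right)} \right)}\right) \left(-3580 - 40964\right) = \left(36325 + \left(8 + 1 + \frac{1}{2} \cdot 5\right)\right) \left(-3580 - 40964\right) = \left(36325 + \left(8 + 1 + \frac{5}{2}\right)\right) \left(-44544\right) = \left(36325 + \frac{23}{2}\right) \left(-44544\right) = \frac{72673}{2} \left(-44544\right) = -1618573056$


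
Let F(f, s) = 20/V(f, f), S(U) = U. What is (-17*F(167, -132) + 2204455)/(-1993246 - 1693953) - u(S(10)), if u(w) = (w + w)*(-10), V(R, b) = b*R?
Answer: 20504978537045/102832292911 ≈ 199.40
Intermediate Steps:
V(R, b) = R*b
F(f, s) = 20/f² (F(f, s) = 20/((f*f)) = 20/(f²) = 20/f²)
u(w) = -20*w (u(w) = (2*w)*(-10) = -20*w)
(-17*F(167, -132) + 2204455)/(-1993246 - 1693953) - u(S(10)) = (-340/167² + 2204455)/(-1993246 - 1693953) - (-20)*10 = (-340/27889 + 2204455)/(-3687199) - 1*(-200) = (-17*20/27889 + 2204455)*(-1/3687199) + 200 = (-340/27889 + 2204455)*(-1/3687199) + 200 = (61480045155/27889)*(-1/3687199) + 200 = -61480045155/102832292911 + 200 = 20504978537045/102832292911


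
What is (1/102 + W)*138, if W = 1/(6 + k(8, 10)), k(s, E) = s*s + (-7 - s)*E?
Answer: -253/680 ≈ -0.37206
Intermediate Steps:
k(s, E) = s² + E*(-7 - s)
W = -1/80 (W = 1/(6 + (8² - 7*10 - 1*10*8)) = 1/(6 + (64 - 70 - 80)) = 1/(6 - 86) = 1/(-80) = -1/80 ≈ -0.012500)
(1/102 + W)*138 = (1/102 - 1/80)*138 = -11/4080*138 = -253/680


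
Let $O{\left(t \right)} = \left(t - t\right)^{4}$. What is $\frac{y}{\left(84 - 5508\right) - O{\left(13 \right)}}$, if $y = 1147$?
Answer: $- \frac{1147}{5424} \approx -0.21147$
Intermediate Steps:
$O{\left(t \right)} = 0$ ($O{\left(t \right)} = 0^{4} = 0$)
$\frac{y}{\left(84 - 5508\right) - O{\left(13 \right)}} = \frac{1147}{\left(84 - 5508\right) - 0} = \frac{1147}{\left(84 - 5508\right) + 0} = \frac{1147}{-5424 + 0} = \frac{1147}{-5424} = 1147 \left(- \frac{1}{5424}\right) = - \frac{1147}{5424}$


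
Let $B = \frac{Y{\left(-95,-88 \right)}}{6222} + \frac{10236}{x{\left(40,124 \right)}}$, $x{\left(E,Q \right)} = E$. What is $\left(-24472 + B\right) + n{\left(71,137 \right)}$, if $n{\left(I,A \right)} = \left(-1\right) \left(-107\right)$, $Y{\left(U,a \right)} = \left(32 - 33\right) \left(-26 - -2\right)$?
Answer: $- \frac{250011327}{10370} \approx -24109.0$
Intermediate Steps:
$Y{\left(U,a \right)} = 24$ ($Y{\left(U,a \right)} = - (-26 + 2) = \left(-1\right) \left(-24\right) = 24$)
$n{\left(I,A \right)} = 107$
$B = \frac{2653723}{10370}$ ($B = \frac{24}{6222} + \frac{10236}{40} = 24 \cdot \frac{1}{6222} + 10236 \cdot \frac{1}{40} = \frac{4}{1037} + \frac{2559}{10} = \frac{2653723}{10370} \approx 255.9$)
$\left(-24472 + B\right) + n{\left(71,137 \right)} = \left(-24472 + \frac{2653723}{10370}\right) + 107 = - \frac{251120917}{10370} + 107 = - \frac{250011327}{10370}$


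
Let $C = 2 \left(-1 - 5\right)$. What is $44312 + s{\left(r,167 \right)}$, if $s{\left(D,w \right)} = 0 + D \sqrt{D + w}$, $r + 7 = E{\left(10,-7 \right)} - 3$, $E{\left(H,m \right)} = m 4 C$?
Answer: $44312 + 326 \sqrt{493} \approx 51550.0$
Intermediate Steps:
$C = -12$ ($C = 2 \left(-6\right) = -12$)
$E{\left(H,m \right)} = - 48 m$ ($E{\left(H,m \right)} = m 4 \left(-12\right) = 4 m \left(-12\right) = - 48 m$)
$r = 326$ ($r = -7 - -333 = -7 + \left(336 - 3\right) = -7 + 333 = 326$)
$s{\left(D,w \right)} = D \sqrt{D + w}$
$44312 + s{\left(r,167 \right)} = 44312 + 326 \sqrt{326 + 167} = 44312 + 326 \sqrt{493}$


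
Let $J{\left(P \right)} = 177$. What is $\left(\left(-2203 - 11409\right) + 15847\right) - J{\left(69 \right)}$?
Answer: $2058$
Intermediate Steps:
$\left(\left(-2203 - 11409\right) + 15847\right) - J{\left(69 \right)} = \left(\left(-2203 - 11409\right) + 15847\right) - 177 = \left(-13612 + 15847\right) - 177 = 2235 - 177 = 2058$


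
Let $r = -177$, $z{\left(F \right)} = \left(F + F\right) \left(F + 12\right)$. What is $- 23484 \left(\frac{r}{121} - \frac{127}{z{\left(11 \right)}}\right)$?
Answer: $\frac{112006938}{2783} \approx 40247.0$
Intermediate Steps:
$z{\left(F \right)} = 2 F \left(12 + F\right)$
$- 23484 \left(\frac{r}{121} - \frac{127}{z{\left(11 \right)}}\right) = - 23484 \left(- \frac{177}{121} - \frac{127}{2 \cdot 11 \left(12 + 11\right)}\right) = - 23484 \left(\left(-177\right) \frac{1}{121} - \frac{127}{2 \cdot 11 \cdot 23}\right) = - 23484 \left(- \frac{177}{121} - \frac{127}{506}\right) = \left(-23484\right) \left(- \frac{9539}{5566}\right) = \frac{112006938}{2783}$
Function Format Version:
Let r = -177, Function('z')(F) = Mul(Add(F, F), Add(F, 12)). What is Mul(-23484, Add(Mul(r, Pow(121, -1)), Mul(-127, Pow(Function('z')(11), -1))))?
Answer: Rational(112006938, 2783) ≈ 40247.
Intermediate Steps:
Function('z')(F) = Mul(2, F, Add(12, F)) (Function('z')(F) = Mul(Mul(2, F), Add(12, F)) = Mul(2, F, Add(12, F)))
Mul(-23484, Add(Mul(r, Pow(121, -1)), Mul(-127, Pow(Function('z')(11), -1)))) = Mul(-23484, Add(Mul(-177, Pow(121, -1)), Mul(-127, Pow(Mul(2, 11, Add(12, 11)), -1)))) = Mul(-23484, Add(Mul(-177, Rational(1, 121)), Mul(-127, Pow(Mul(2, 11, 23), -1)))) = Mul(-23484, Add(Rational(-177, 121), Mul(-127, Pow(506, -1)))) = Mul(-23484, Add(Rational(-177, 121), Mul(-127, Rational(1, 506)))) = Mul(-23484, Add(Rational(-177, 121), Rational(-127, 506))) = Mul(-23484, Rational(-9539, 5566)) = Rational(112006938, 2783)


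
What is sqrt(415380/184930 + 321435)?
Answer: 19*sqrt(304511526309)/18493 ≈ 566.95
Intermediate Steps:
sqrt(415380/184930 + 321435) = sqrt(415380*(1/184930) + 321435) = sqrt(41538/18493 + 321435) = sqrt(5944338993/18493) = 19*sqrt(304511526309)/18493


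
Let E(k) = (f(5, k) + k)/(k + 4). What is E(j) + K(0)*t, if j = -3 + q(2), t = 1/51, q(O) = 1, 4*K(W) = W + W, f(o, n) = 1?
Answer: -½ ≈ -0.50000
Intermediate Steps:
K(W) = W/2 (K(W) = (W + W)/4 = (2*W)/4 = W/2)
t = 1/51 ≈ 0.019608
j = -2 (j = -3 + 1 = -2)
E(k) = (1 + k)/(4 + k) (E(k) = (1 + k)/(k + 4) = (1 + k)/(4 + k))
E(j) + K(0)*t = (1 - 2)/(4 - 2) + ((½)*0)*(1/51) = -1/2 + 0*(1/51) = (½)*(-1) + 0 = -½ + 0 = -½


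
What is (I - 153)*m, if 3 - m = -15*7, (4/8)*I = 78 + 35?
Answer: 7884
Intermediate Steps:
I = 226 (I = 2*(78 + 35) = 2*113 = 226)
m = 108 (m = 3 - (-15)*7 = 3 - 1*(-105) = 3 + 105 = 108)
(I - 153)*m = (226 - 153)*108 = 73*108 = 7884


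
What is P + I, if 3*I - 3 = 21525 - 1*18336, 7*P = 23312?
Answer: 30760/7 ≈ 4394.3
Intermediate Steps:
P = 23312/7 (P = (1/7)*23312 = 23312/7 ≈ 3330.3)
I = 1064 (I = 1 + (21525 - 1*18336)/3 = 1 + (21525 - 18336)/3 = 1 + (1/3)*3189 = 1 + 1063 = 1064)
P + I = 23312/7 + 1064 = 30760/7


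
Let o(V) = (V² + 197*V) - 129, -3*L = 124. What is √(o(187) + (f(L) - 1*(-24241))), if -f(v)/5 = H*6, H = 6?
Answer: 2*√23935 ≈ 309.42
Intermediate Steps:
L = -124/3 (L = -⅓*124 = -124/3 ≈ -41.333)
f(v) = -180 (f(v) = -30*6 = -5*36 = -180)
o(V) = -129 + V² + 197*V
√(o(187) + (f(L) - 1*(-24241))) = √((-129 + 187² + 197*187) + (-180 - 1*(-24241))) = √((-129 + 34969 + 36839) + (-180 + 24241)) = √(71679 + 24061) = √95740 = 2*√23935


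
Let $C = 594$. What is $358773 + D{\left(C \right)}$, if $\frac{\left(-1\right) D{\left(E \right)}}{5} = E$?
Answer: $355803$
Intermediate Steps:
$D{\left(E \right)} = - 5 E$
$358773 + D{\left(C \right)} = 358773 - 2970 = 355803$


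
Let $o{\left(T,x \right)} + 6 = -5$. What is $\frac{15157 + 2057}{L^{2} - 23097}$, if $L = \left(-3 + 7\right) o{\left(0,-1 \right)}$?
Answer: $- \frac{17214}{21161} \approx -0.81348$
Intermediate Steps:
$o{\left(T,x \right)} = -11$ ($o{\left(T,x \right)} = -6 - 5 = -11$)
$L = -44$ ($L = \left(-3 + 7\right) \left(-11\right) = 4 \left(-11\right) = -44$)
$\frac{15157 + 2057}{L^{2} - 23097} = \frac{15157 + 2057}{\left(-44\right)^{2} - 23097} = \frac{17214}{1936 - 23097} = \frac{17214}{-21161} = 17214 \left(- \frac{1}{21161}\right) = - \frac{17214}{21161}$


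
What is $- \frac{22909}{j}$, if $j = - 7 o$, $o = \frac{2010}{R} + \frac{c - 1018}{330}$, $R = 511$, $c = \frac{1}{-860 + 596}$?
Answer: $\frac{145695741840}{37778417} \approx 3856.6$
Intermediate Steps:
$c = - \frac{1}{264}$ ($c = \frac{1}{-264} = - \frac{1}{264} \approx -0.0037879$)
$o = \frac{37778417}{44518320}$ ($o = \frac{2010}{511} + \frac{- \frac{1}{264} - 1018}{330} = 2010 \cdot \frac{1}{511} + \left(- \frac{1}{264} - 1018\right) \frac{1}{330} = \frac{2010}{511} - \frac{268753}{87120} = \frac{37778417}{44518320} \approx 0.8486$)
$j = - \frac{37778417}{6359760}$ ($j = \left(-7\right) \frac{37778417}{44518320} = - \frac{37778417}{6359760} \approx -5.9402$)
$- \frac{22909}{j} = - \frac{22909}{- \frac{37778417}{6359760}} = \left(-22909\right) \left(- \frac{6359760}{37778417}\right) = \frac{145695741840}{37778417}$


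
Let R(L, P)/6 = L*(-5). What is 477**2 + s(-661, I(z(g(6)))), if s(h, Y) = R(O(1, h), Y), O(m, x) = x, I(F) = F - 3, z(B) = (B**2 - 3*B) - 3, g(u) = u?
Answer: 247359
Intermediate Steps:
z(B) = -3 + B**2 - 3*B
I(F) = -3 + F
R(L, P) = -30*L (R(L, P) = 6*(L*(-5)) = 6*(-5*L) = -30*L)
s(h, Y) = -30*h
477**2 + s(-661, I(z(g(6)))) = 477**2 - 30*(-661) = 227529 + 19830 = 247359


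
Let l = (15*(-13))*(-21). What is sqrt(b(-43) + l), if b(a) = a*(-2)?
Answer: sqrt(4181) ≈ 64.661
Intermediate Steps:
b(a) = -2*a
l = 4095 (l = -195*(-21) = 4095)
sqrt(b(-43) + l) = sqrt(-2*(-43) + 4095) = sqrt(86 + 4095) = sqrt(4181)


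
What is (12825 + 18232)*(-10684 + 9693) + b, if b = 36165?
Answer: -30741322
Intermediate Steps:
(12825 + 18232)*(-10684 + 9693) + b = (12825 + 18232)*(-10684 + 9693) + 36165 = 31057*(-991) + 36165 = -30777487 + 36165 = -30741322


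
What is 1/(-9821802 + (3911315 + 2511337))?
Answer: -1/3399150 ≈ -2.9419e-7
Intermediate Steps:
1/(-9821802 + (3911315 + 2511337)) = 1/(-9821802 + 6422652) = 1/(-3399150) = -1/3399150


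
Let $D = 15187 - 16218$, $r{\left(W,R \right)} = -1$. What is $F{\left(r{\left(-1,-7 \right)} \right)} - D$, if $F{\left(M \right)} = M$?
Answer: $1030$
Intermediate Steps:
$D = -1031$ ($D = 15187 - 16218 = -1031$)
$F{\left(r{\left(-1,-7 \right)} \right)} - D = -1 - -1031 = -1 + 1031 = 1030$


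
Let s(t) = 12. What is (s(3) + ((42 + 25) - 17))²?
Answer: 3844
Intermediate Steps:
(s(3) + ((42 + 25) - 17))² = (12 + ((42 + 25) - 17))² = (12 + (67 - 17))² = (12 + 50)² = 62² = 3844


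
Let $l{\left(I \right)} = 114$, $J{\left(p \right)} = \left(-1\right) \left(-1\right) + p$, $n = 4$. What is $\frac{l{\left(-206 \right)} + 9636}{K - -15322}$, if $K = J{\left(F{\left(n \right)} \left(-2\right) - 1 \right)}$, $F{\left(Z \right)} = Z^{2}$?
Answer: $\frac{975}{1529} \approx 0.63767$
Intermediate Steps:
$J{\left(p \right)} = 1 + p$
$K = -32$ ($K = 1 + \left(4^{2} \left(-2\right) - 1\right) = 1 + \left(16 \left(-2\right) - 1\right) = 1 - 33 = -32$)
$\frac{l{\left(-206 \right)} + 9636}{K - -15322} = \frac{114 + 9636}{-32 - -15322} = \frac{9750}{-32 + 15322} = \frac{9750}{15290} = 9750 \cdot \frac{1}{15290} = \frac{975}{1529}$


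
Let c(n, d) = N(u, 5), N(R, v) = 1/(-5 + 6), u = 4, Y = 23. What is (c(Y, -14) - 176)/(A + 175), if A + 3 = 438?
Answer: -35/122 ≈ -0.28689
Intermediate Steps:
N(R, v) = 1 (N(R, v) = 1/1 = 1)
A = 435 (A = -3 + 438 = 435)
c(n, d) = 1
(c(Y, -14) - 176)/(A + 175) = (1 - 176)/(435 + 175) = -175/610 = -175*1/610 = -35/122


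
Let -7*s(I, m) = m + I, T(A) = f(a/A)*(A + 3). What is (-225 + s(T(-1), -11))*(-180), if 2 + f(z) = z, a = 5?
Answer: 279000/7 ≈ 39857.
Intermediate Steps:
f(z) = -2 + z
T(A) = (-2 + 5/A)*(3 + A) (T(A) = (-2 + 5/A)*(A + 3) = (-2 + 5/A)*(3 + A))
s(I, m) = -I/7 - m/7 (s(I, m) = -(m + I)/7 = -(I + m)/7 = -I/7 - m/7)
(-225 + s(T(-1), -11))*(-180) = (-225 + (-(-1 - 2*(-1) + 15/(-1))/7 - 1/7*(-11)))*(-180) = (-225 + (-(-1 + 2 + 15*(-1))/7 + 11/7))*(-180) = (-225 + (-(-1 + 2 - 15)/7 + 11/7))*(-180) = (-225 + (-1/7*(-14) + 11/7))*(-180) = (-225 + (2 + 11/7))*(-180) = (-225 + 25/7)*(-180) = -1550/7*(-180) = 279000/7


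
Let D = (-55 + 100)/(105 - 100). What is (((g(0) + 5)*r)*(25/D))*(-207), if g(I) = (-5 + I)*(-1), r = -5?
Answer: 28750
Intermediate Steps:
D = 9 (D = 45/5 = 45*(1/5) = 9)
g(I) = 5 - I
(((g(0) + 5)*r)*(25/D))*(-207) = ((((5 - 1*0) + 5)*(-5))*(25/9))*(-207) = ((((5 + 0) + 5)*(-5))*(25*(1/9)))*(-207) = (((5 + 5)*(-5))*(25/9))*(-207) = ((10*(-5))*(25/9))*(-207) = -50*25/9*(-207) = -1250/9*(-207) = 28750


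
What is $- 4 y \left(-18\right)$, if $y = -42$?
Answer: $-3024$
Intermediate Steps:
$- 4 y \left(-18\right) = \left(-4\right) \left(-42\right) \left(-18\right) = 168 \left(-18\right) = -3024$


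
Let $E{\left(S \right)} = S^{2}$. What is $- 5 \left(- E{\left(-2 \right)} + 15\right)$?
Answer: $-55$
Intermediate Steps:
$- 5 \left(- E{\left(-2 \right)} + 15\right) = - 5 \left(- \left(-2\right)^{2} + 15\right) = - 5 \left(\left(-1\right) 4 + 15\right) = - 5 \left(-4 + 15\right) = - 5 \cdot 11 = \left(-1\right) 55 = -55$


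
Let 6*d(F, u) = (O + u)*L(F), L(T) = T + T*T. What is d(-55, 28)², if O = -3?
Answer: 153140625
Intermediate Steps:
L(T) = T + T²
d(F, u) = F*(1 + F)*(-3 + u)/6 (d(F, u) = ((-3 + u)*(F*(1 + F)))/6 = (F*(1 + F)*(-3 + u))/6 = F*(1 + F)*(-3 + u)/6)
d(-55, 28)² = ((⅙)*(-55)*(1 - 55)*(-3 + 28))² = ((⅙)*(-55)*(-54)*25)² = 12375² = 153140625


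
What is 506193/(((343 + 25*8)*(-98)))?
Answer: -168731/17738 ≈ -9.5124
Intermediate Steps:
506193/(((343 + 25*8)*(-98))) = 506193/(((343 + 200)*(-98))) = 506193/((543*(-98))) = 506193/(-53214) = 506193*(-1/53214) = -168731/17738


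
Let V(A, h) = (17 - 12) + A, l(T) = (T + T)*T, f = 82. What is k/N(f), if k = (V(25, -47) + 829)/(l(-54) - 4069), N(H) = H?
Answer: 859/144566 ≈ 0.0059419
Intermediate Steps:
l(T) = 2*T**2 (l(T) = (2*T)*T = 2*T**2)
V(A, h) = 5 + A
k = 859/1763 (k = ((5 + 25) + 829)/(2*(-54)**2 - 4069) = (30 + 829)/(2*2916 - 4069) = 859/(5832 - 4069) = 859/1763 ≈ 0.48724)
k/N(f) = (859/1763)/82 = (859/1763)*(1/82) = 859/144566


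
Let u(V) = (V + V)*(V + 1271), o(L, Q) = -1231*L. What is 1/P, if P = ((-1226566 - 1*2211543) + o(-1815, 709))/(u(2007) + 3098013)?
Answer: -16255905/1203844 ≈ -13.503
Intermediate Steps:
u(V) = 2*V*(1271 + V) (u(V) = (2*V)*(1271 + V) = 2*V*(1271 + V))
P = -1203844/16255905 (P = ((-1226566 - 1*2211543) - 1231*(-1815))/(2*2007*(1271 + 2007) + 3098013) = ((-1226566 - 2211543) + 2234265)/(2*2007*3278 + 3098013) = (-3438109 + 2234265)/(13157892 + 3098013) = -1203844/16255905 ≈ -0.074056)
1/P = 1/(-1203844/16255905) = -16255905/1203844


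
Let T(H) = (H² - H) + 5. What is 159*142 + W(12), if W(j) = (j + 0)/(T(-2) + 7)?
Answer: 67736/3 ≈ 22579.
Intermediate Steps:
T(H) = 5 + H² - H
W(j) = j/18 (W(j) = (j + 0)/((5 + (-2)² - 1*(-2)) + 7) = j/((5 + 4 + 2) + 7) = j/(11 + 7) = j/18)
159*142 + W(12) = 159*142 + (1/18)*12 = 22578 + ⅔ = 67736/3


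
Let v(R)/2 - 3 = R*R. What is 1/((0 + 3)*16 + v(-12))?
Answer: 1/342 ≈ 0.0029240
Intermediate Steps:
v(R) = 6 + 2*R² (v(R) = 6 + 2*(R*R) = 6 + 2*R²)
1/((0 + 3)*16 + v(-12)) = 1/((0 + 3)*16 + (6 + 2*(-12)²)) = 1/(3*16 + (6 + 2*144)) = 1/(48 + (6 + 288)) = 1/(48 + 294) = 1/342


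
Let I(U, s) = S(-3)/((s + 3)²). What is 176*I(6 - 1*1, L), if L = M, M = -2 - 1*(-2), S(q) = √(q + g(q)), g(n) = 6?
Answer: 176*√3/9 ≈ 33.871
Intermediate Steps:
S(q) = √(6 + q) (S(q) = √(q + 6) = √(6 + q))
M = 0 (M = -2 + 2 = 0)
L = 0
I(U, s) = √3/(3 + s)² (I(U, s) = √(6 - 3)/((s + 3)²) = √3/((3 + s)²) = √3/(3 + s)²)
176*I(6 - 1*1, L) = 176*(√3/(3 + 0)²) = 176*(√3/3²) = 176*(√3*(⅑)) = 176*(√3/9) = 176*√3/9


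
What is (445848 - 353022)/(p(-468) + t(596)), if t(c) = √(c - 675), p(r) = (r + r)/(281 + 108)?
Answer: -33798317904/12830455 - 14046523146*I*√79/12830455 ≈ -2634.2 - 9730.6*I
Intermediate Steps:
p(r) = 2*r/389 (p(r) = (2*r)/389 = (2*r)*(1/389) = 2*r/389)
t(c) = √(-675 + c)
(445848 - 353022)/(p(-468) + t(596)) = (445848 - 353022)/((2/389)*(-468) + √(-675 + 596)) = 92826/(-936/389 + √(-79)) = 92826/(-936/389 + I*√79)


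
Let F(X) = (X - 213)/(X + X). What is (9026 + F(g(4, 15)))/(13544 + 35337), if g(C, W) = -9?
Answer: 27115/146643 ≈ 0.18490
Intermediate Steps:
F(X) = (-213 + X)/(2*X) (F(X) = (-213 + X)/((2*X)) = (-213 + X)*(1/(2*X)) = (-213 + X)/(2*X))
(9026 + F(g(4, 15)))/(13544 + 35337) = (9026 + (½)*(-213 - 9)/(-9))/(13544 + 35337) = (9026 + (½)*(-⅑)*(-222))/48881 = (9026 + 37/3)*(1/48881) = (27115/3)*(1/48881) = 27115/146643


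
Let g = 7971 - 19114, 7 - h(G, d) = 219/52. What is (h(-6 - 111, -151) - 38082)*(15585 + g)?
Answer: -4397844299/26 ≈ -1.6915e+8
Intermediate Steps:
h(G, d) = 145/52 (h(G, d) = 7 - 219/52 = 145/52)
g = -11143
(h(-6 - 111, -151) - 38082)*(15585 + g) = (145/52 - 38082)*(15585 - 11143) = -1980119/52*4442 = -4397844299/26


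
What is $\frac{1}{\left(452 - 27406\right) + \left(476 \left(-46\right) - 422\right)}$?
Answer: $- \frac{1}{49272} \approx -2.0295 \cdot 10^{-5}$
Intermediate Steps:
$\frac{1}{\left(452 - 27406\right) + \left(476 \left(-46\right) - 422\right)} = \frac{1}{\left(452 - 27406\right) - 22318} = \frac{1}{-26954 - 22318} = \frac{1}{-49272} = - \frac{1}{49272}$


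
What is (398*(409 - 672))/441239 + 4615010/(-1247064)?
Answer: -1083428787263/275126636148 ≈ -3.9379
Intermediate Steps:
(398*(409 - 672))/441239 + 4615010/(-1247064) = (398*(-263))*(1/441239) + 4615010*(-1/1247064) = -104674*1/441239 - 2307505/623532 = -104674/441239 - 2307505/623532 = -1083428787263/275126636148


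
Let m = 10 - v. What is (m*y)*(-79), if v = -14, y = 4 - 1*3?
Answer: -1896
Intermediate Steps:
y = 1 (y = 4 - 3 = 1)
m = 24 (m = 10 - 1*(-14) = 10 + 14 = 24)
(m*y)*(-79) = (24*1)*(-79) = 24*(-79) = -1896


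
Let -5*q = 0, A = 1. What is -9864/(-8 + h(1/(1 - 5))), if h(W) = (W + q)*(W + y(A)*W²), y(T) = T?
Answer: 631296/509 ≈ 1240.3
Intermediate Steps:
q = 0 (q = -⅕*0 = 0)
h(W) = W*(W + W²) (h(W) = (W + 0)*(W + 1*W²) = W*(W + W²))
-9864/(-8 + h(1/(1 - 5))) = -9864/(-8 + (1/(1 - 5))²*(1 + 1/(1 - 5))) = -9864/(-8 + (1/(-4))²*(1 + 1/(-4))) = -9864/(-8 + (-¼)²*(1 - ¼)) = -9864/(-8 + (1/16)*(¾)) = -9864/(-8 + 3/64) = -9864/(-509/64) = -9864*(-64/509) = 631296/509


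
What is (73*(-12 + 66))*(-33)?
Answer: -130086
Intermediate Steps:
(73*(-12 + 66))*(-33) = (73*54)*(-33) = 3942*(-33) = -130086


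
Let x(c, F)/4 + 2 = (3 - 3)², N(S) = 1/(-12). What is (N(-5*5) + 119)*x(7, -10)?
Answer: -2854/3 ≈ -951.33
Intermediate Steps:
N(S) = -1/12
x(c, F) = -8 (x(c, F) = -8 + 4*(3 - 3)² = -8 + 4*0² = -8 + 4*0 = -8 + 0 = -8)
(N(-5*5) + 119)*x(7, -10) = (-1/12 + 119)*(-8) = (1427/12)*(-8) = -2854/3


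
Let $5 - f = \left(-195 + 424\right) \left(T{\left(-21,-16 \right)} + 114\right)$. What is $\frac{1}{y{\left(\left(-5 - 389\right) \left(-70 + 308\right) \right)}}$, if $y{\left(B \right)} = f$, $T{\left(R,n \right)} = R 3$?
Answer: $- \frac{1}{11674} \approx -8.566 \cdot 10^{-5}$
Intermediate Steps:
$T{\left(R,n \right)} = 3 R$
$f = -11674$ ($f = 5 - \left(-195 + 424\right) \left(3 \left(-21\right) + 114\right) = 5 - 229 \left(-63 + 114\right) = 5 - 229 \cdot 51 = 5 - 11679 = -11674$)
$y{\left(B \right)} = -11674$
$\frac{1}{y{\left(\left(-5 - 389\right) \left(-70 + 308\right) \right)}} = \frac{1}{-11674} = - \frac{1}{11674}$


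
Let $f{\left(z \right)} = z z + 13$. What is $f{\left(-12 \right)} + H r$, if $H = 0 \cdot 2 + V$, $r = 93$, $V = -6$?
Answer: $-401$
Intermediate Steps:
$f{\left(z \right)} = 13 + z^{2}$ ($f{\left(z \right)} = z^{2} + 13 = 13 + z^{2}$)
$H = -6$ ($H = 0 \cdot 2 - 6 = 0 - 6 = -6$)
$f{\left(-12 \right)} + H r = \left(13 + \left(-12\right)^{2}\right) - 558 = \left(13 + 144\right) - 558 = 157 - 558 = -401$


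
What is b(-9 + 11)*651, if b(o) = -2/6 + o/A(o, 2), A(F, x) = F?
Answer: 434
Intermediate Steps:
b(o) = ⅔ (b(o) = -2/6 + o/o = -2*⅙ + 1 = -⅓ + 1 = ⅔)
b(-9 + 11)*651 = (⅔)*651 = 434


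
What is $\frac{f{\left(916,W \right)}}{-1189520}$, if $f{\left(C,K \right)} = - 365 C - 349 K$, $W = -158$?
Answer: $\frac{139599}{594760} \approx 0.23471$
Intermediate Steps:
$\frac{f{\left(916,W \right)}}{-1189520} = \frac{\left(-365\right) 916 - -55142}{-1189520} = \left(-334340 + 55142\right) \left(- \frac{1}{1189520}\right) = \left(-279198\right) \left(- \frac{1}{1189520}\right) = \frac{139599}{594760}$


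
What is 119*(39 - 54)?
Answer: -1785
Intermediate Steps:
119*(39 - 54) = 119*(-15) = -1785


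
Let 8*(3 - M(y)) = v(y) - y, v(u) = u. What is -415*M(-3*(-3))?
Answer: -1245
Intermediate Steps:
M(y) = 3 (M(y) = 3 - (y - y)/8 = 3 - 1/8*0 = 3 + 0 = 3)
-415*M(-3*(-3)) = -415*3 = -1245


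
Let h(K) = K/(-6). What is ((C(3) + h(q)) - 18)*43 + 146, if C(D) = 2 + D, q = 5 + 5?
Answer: -1454/3 ≈ -484.67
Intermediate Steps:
q = 10
h(K) = -K/6 (h(K) = K*(-1/6) = -K/6)
((C(3) + h(q)) - 18)*43 + 146 = (((2 + 3) - 1/6*10) - 18)*43 + 146 = ((5 - 5/3) - 18)*43 + 146 = (10/3 - 18)*43 + 146 = -44/3*43 + 146 = -1892/3 + 146 = -1454/3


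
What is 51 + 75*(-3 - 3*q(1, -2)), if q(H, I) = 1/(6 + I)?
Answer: -921/4 ≈ -230.25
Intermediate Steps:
51 + 75*(-3 - 3*q(1, -2)) = 51 + 75*(-3 - 3/(6 - 2)) = 51 + 75*(-3 - 3/4) = 51 + 75*(-3 - 3*¼) = 51 + 75*(-3 - ¾) = 51 + 75*(-15/4) = 51 - 1125/4 = -921/4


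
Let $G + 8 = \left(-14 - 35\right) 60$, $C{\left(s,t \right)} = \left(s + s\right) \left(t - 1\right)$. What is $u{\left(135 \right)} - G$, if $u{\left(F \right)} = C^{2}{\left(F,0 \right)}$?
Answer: $75848$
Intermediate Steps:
$C{\left(s,t \right)} = 2 s \left(-1 + t\right)$
$u{\left(F \right)} = 4 F^{2}$ ($u{\left(F \right)} = \left(2 F \left(-1 + 0\right)\right)^{2} = \left(2 F \left(-1\right)\right)^{2} = \left(- 2 F\right)^{2} = 4 F^{2}$)
$G = -2948$ ($G = -8 + \left(-14 - 35\right) 60 = -8 - 2940 = -2948$)
$u{\left(135 \right)} - G = 4 \cdot 135^{2} - -2948 = 4 \cdot 18225 + 2948 = 72900 + 2948 = 75848$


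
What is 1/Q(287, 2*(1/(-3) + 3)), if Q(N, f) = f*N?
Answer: 3/4592 ≈ 0.00065331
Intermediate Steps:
Q(N, f) = N*f
1/Q(287, 2*(1/(-3) + 3)) = 1/(287*(2*(1/(-3) + 3))) = 1/(287*(2*(-⅓ + 3))) = 1/(287*(2*(8/3))) = 1/(287*(16/3)) = 1/(4592/3) = 3/4592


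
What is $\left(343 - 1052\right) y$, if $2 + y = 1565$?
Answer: $-1108167$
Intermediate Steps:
$y = 1563$ ($y = -2 + 1565 = 1563$)
$\left(343 - 1052\right) y = \left(343 - 1052\right) 1563 = \left(-709\right) 1563 = -1108167$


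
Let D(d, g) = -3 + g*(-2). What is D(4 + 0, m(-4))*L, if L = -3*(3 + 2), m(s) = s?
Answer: -75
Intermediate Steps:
D(d, g) = -3 - 2*g
L = -15 (L = -3*5 = -15)
D(4 + 0, m(-4))*L = (-3 - 2*(-4))*(-15) = (-3 + 8)*(-15) = 5*(-15) = -75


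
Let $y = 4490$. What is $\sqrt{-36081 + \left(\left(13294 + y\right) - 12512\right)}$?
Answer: $i \sqrt{30809} \approx 175.52 i$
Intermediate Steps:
$\sqrt{-36081 + \left(\left(13294 + y\right) - 12512\right)} = \sqrt{-36081 + \left(\left(13294 + 4490\right) - 12512\right)} = \sqrt{-36081 + \left(17784 - 12512\right)} = \sqrt{-36081 + 5272} = \sqrt{-30809} = i \sqrt{30809}$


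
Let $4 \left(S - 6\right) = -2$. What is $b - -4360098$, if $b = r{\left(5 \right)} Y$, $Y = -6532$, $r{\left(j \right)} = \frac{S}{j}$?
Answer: $\frac{21764564}{5} \approx 4.3529 \cdot 10^{6}$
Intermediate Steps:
$S = \frac{11}{2}$ ($S = 6 + \frac{1}{4} \left(-2\right) = 6 - \frac{1}{2} = \frac{11}{2} \approx 5.5$)
$r{\left(j \right)} = \frac{11}{2 j}$
$b = - \frac{35926}{5}$ ($b = \frac{11}{2 \cdot 5} \left(-6532\right) = \frac{11}{2} \cdot \frac{1}{5} \left(-6532\right) = \frac{11}{10} \left(-6532\right) = - \frac{35926}{5} \approx -7185.2$)
$b - -4360098 = - \frac{35926}{5} - -4360098 = - \frac{35926}{5} + 4360098 = \frac{21764564}{5}$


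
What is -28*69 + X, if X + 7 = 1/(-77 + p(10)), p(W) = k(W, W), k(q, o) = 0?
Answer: -149304/77 ≈ -1939.0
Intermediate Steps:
p(W) = 0
X = -540/77 (X = -7 + 1/(-77 + 0) = -7 + 1/(-77) = -7 - 1/77 = -540/77 ≈ -7.0130)
-28*69 + X = -28*69 - 540/77 = -1932 - 540/77 = -149304/77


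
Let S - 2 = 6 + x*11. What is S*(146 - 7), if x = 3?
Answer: 5699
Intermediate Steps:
S = 41 (S = 2 + (6 + 3*11) = 2 + (6 + 33) = 2 + 39 = 41)
S*(146 - 7) = 41*(146 - 7) = 41*139 = 5699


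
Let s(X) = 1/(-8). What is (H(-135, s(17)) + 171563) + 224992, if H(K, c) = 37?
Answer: 396592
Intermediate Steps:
s(X) = -⅛
(H(-135, s(17)) + 171563) + 224992 = (37 + 171563) + 224992 = 171600 + 224992 = 396592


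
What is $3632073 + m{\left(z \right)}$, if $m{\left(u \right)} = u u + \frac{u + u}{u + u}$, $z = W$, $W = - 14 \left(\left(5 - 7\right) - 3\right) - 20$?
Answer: $3634574$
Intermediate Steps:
$W = 50$ ($W = - 14 \left(-2 - 3\right) - 20 = \left(-14\right) \left(-5\right) - 20 = 70 - 20 = 50$)
$z = 50$
$m{\left(u \right)} = 1 + u^{2}$ ($m{\left(u \right)} = u^{2} + \frac{2 u}{2 u} = u^{2} + 2 u \frac{1}{2 u} = u^{2} + 1 = 1 + u^{2}$)
$3632073 + m{\left(z \right)} = 3632073 + \left(1 + 50^{2}\right) = 3632073 + \left(1 + 2500\right) = 3632073 + 2501 = 3634574$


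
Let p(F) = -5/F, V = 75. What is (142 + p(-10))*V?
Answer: 21375/2 ≈ 10688.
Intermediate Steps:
(142 + p(-10))*V = (142 - 5/(-10))*75 = (142 - 5*(-1/10))*75 = (142 + 1/2)*75 = (285/2)*75 = 21375/2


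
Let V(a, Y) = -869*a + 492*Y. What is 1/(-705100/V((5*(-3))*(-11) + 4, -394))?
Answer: 340709/705100 ≈ 0.48321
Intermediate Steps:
1/(-705100/V((5*(-3))*(-11) + 4, -394)) = 1/(-705100/(-869*((5*(-3))*(-11) + 4) + 492*(-394))) = 1/(-705100/(-869*(-15*(-11) + 4) - 193848)) = 1/(-705100/(-869*(165 + 4) - 193848)) = 1/(-705100/(-869*169 - 193848)) = 1/(-705100/(-146861 - 193848)) = 1/(-705100/(-340709)) = 1/(-705100*(-1/340709)) = 1/(705100/340709) = 340709/705100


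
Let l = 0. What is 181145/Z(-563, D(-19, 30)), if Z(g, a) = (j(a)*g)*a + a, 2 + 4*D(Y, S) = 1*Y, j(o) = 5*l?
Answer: -724580/21 ≈ -34504.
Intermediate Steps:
j(o) = 0 (j(o) = 5*0 = 0)
D(Y, S) = -½ + Y/4 (D(Y, S) = -½ + (1*Y)/4 = -½ + Y/4)
Z(g, a) = a (Z(g, a) = (0*g)*a + a = 0*a + a = 0 + a = a)
181145/Z(-563, D(-19, 30)) = 181145/(-½ + (¼)*(-19)) = 181145/(-½ - 19/4) = 181145/(-21/4) = 181145*(-4/21) = -724580/21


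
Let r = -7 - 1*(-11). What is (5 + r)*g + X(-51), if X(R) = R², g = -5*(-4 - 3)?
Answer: 2916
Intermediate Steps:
g = 35 (g = -5*(-7) = 35)
r = 4 (r = -7 + 11 = 4)
(5 + r)*g + X(-51) = (5 + 4)*35 + (-51)² = 9*35 + 2601 = 315 + 2601 = 2916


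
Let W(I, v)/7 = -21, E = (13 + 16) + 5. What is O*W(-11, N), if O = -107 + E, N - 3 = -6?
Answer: 10731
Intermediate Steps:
E = 34 (E = 29 + 5 = 34)
N = -3 (N = 3 - 6 = -3)
W(I, v) = -147 (W(I, v) = 7*(-21) = -147)
O = -73 (O = -107 + 34 = -73)
O*W(-11, N) = -73*(-147) = 10731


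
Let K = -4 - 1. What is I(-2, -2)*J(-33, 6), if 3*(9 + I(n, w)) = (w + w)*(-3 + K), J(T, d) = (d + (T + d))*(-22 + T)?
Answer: 1925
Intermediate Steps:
K = -5
J(T, d) = (-22 + T)*(T + 2*d) (J(T, d) = (T + 2*d)*(-22 + T) = (-22 + T)*(T + 2*d))
I(n, w) = -9 - 16*w/3 (I(n, w) = -9 + ((w + w)*(-3 - 5))/3 = -9 + ((2*w)*(-8))/3 = -9 + (-16*w)/3 = -9 - 16*w/3)
I(-2, -2)*J(-33, 6) = (-9 - 16/3*(-2))*((-33)² - 44*6 - 22*(-33) + 2*(-33)*6) = (-9 + 32/3)*(1089 - 264 + 726 - 396) = (5/3)*1155 = 1925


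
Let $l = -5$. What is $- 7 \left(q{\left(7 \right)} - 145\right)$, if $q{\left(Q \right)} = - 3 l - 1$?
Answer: $917$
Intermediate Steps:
$q{\left(Q \right)} = 14$ ($q{\left(Q \right)} = \left(-3\right) \left(-5\right) - 1 = 15 - 1 = 14$)
$- 7 \left(q{\left(7 \right)} - 145\right) = - 7 \left(14 - 145\right) = \left(-7\right) \left(-131\right) = 917$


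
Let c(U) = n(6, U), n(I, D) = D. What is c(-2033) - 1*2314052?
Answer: -2316085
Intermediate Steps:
c(U) = U
c(-2033) - 1*2314052 = -2033 - 1*2314052 = -2033 - 2314052 = -2316085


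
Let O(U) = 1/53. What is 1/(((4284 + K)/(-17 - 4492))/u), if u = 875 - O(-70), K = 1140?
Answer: -34850061/47912 ≈ -727.38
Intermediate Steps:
O(U) = 1/53
u = 46374/53 (u = 875 - 1*1/53 = 875 - 1/53 = 46374/53 ≈ 874.98)
1/(((4284 + K)/(-17 - 4492))/u) = 1/(((4284 + 1140)/(-17 - 4492))/(46374/53)) = 1/((5424/(-4509))*(53/46374)) = 1/((5424*(-1/4509))*(53/46374)) = 1/(-1808/1503*53/46374) = 1/(-47912/34850061) = -34850061/47912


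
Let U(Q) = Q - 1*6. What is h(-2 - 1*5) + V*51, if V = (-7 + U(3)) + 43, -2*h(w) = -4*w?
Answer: 1669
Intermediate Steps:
U(Q) = -6 + Q (U(Q) = Q - 6 = -6 + Q)
h(w) = 2*w (h(w) = -(-2)*w = 2*w)
V = 33 (V = (-7 + (-6 + 3)) + 43 = (-7 - 3) + 43 = -10 + 43 = 33)
h(-2 - 1*5) + V*51 = 2*(-2 - 1*5) + 33*51 = 2*(-2 - 5) + 1683 = 2*(-7) + 1683 = -14 + 1683 = 1669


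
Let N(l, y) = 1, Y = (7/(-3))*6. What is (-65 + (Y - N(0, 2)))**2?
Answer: 6400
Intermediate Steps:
Y = -14 (Y = (7*(-1/3))*6 = -7/3*6 = -14)
(-65 + (Y - N(0, 2)))**2 = (-65 + (-14 - 1*1))**2 = (-65 + (-14 - 1))**2 = (-65 - 15)**2 = (-80)**2 = 6400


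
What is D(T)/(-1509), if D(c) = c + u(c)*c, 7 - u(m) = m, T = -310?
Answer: 32860/503 ≈ 65.328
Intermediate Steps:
u(m) = 7 - m
D(c) = c + c*(7 - c) (D(c) = c + (7 - c)*c = c + c*(7 - c))
D(T)/(-1509) = -310*(8 - 1*(-310))/(-1509) = -310*(8 + 310)*(-1/1509) = -310*318*(-1/1509) = -98580*(-1/1509) = 32860/503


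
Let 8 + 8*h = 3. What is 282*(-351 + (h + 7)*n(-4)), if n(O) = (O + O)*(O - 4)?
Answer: 16074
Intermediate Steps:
n(O) = 2*O*(-4 + O) (n(O) = (2*O)*(-4 + O) = 2*O*(-4 + O))
h = -5/8 (h = -1 + (⅛)*3 = -1 + 3/8 = -5/8 ≈ -0.62500)
282*(-351 + (h + 7)*n(-4)) = 282*(-351 + (-5/8 + 7)*(2*(-4)*(-4 - 4))) = 282*(-351 + 51*(2*(-4)*(-8))/8) = 282*(-351 + (51/8)*64) = 282*(-351 + 408) = 282*57 = 16074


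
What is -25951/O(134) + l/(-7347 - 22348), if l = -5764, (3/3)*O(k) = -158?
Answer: 771525657/4691810 ≈ 164.44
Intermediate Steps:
O(k) = -158
-25951/O(134) + l/(-7347 - 22348) = -25951/(-158) - 5764/(-7347 - 22348) = -25951*(-1/158) - 5764/(-29695) = 25951/158 - 5764*(-1/29695) = 25951/158 + 5764/29695 = 771525657/4691810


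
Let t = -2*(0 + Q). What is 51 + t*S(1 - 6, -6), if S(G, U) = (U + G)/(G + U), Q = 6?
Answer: 39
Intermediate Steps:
S(G, U) = 1 (S(G, U) = (G + U)/(G + U) = 1)
t = -12 (t = -2*(0 + 6) = -2*6 = -12)
51 + t*S(1 - 6, -6) = 51 - 12*1 = 51 - 12 = 39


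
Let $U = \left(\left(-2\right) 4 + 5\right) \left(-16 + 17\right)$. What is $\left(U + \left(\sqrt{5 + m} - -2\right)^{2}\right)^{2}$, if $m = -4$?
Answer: $36$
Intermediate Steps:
$U = -3$ ($U = \left(-8 + 5\right) 1 = \left(-3\right) 1 = -3$)
$\left(U + \left(\sqrt{5 + m} - -2\right)^{2}\right)^{2} = \left(-3 + \left(\sqrt{5 - 4} - -2\right)^{2}\right)^{2} = \left(-3 + \left(\sqrt{1} + 2\right)^{2}\right)^{2} = \left(-3 + \left(1 + 2\right)^{2}\right)^{2} = \left(-3 + 3^{2}\right)^{2} = \left(-3 + 9\right)^{2} = 6^{2} = 36$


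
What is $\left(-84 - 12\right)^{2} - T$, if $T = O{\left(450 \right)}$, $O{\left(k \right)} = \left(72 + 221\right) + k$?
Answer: $8473$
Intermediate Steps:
$O{\left(k \right)} = 293 + k$
$T = 743$ ($T = 293 + 450 = 743$)
$\left(-84 - 12\right)^{2} - T = \left(-84 - 12\right)^{2} - 743 = \left(-96\right)^{2} - 743 = 9216 - 743 = 8473$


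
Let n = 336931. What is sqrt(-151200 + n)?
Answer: 13*sqrt(1099) ≈ 430.97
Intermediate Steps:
sqrt(-151200 + n) = sqrt(-151200 + 336931) = sqrt(185731) = 13*sqrt(1099)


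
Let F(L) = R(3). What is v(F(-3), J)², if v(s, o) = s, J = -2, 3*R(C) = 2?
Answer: 4/9 ≈ 0.44444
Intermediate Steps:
R(C) = ⅔ (R(C) = (⅓)*2 = ⅔)
F(L) = ⅔
v(F(-3), J)² = (⅔)² = 4/9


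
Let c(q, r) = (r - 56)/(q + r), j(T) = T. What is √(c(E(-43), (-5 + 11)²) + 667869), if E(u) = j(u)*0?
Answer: 8*√93919/3 ≈ 817.23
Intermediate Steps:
E(u) = 0 (E(u) = u*0 = 0)
c(q, r) = (-56 + r)/(q + r)
√(c(E(-43), (-5 + 11)²) + 667869) = √((-56 + (-5 + 11)²)/(0 + (-5 + 11)²) + 667869) = √((-56 + 6²)/(0 + 6²) + 667869) = √((-56 + 36)/(0 + 36) + 667869) = √(-20/36 + 667869) = √((1/36)*(-20) + 667869) = √(-5/9 + 667869) = √(6010816/9) = 8*√93919/3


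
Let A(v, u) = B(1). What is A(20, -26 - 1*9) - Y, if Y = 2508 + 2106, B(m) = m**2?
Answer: -4613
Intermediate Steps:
A(v, u) = 1 (A(v, u) = 1**2 = 1)
Y = 4614
A(20, -26 - 1*9) - Y = 1 - 1*4614 = 1 - 4614 = -4613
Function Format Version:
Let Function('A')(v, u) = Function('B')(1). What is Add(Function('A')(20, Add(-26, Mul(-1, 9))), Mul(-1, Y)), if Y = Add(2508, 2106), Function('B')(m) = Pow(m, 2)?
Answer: -4613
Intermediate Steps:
Function('A')(v, u) = 1 (Function('A')(v, u) = Pow(1, 2) = 1)
Y = 4614
Add(Function('A')(20, Add(-26, Mul(-1, 9))), Mul(-1, Y)) = Add(1, Mul(-1, 4614)) = Add(1, -4614) = -4613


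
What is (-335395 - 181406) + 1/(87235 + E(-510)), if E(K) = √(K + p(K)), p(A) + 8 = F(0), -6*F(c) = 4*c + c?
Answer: (-516801*√518 + 45083135234*I)/(√518 - 87235*I) ≈ -5.1680e+5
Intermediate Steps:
F(c) = -5*c/6 (F(c) = -(4*c + c)/6 = -5*c/6)
p(A) = -8 (p(A) = -8 - ⅚*0 = -8 + 0 = -8)
E(K) = √(-8 + K) (E(K) = √(K - 8) = √(-8 + K))
(-335395 - 181406) + 1/(87235 + E(-510)) = (-335395 - 181406) + 1/(87235 + √(-8 - 510)) = -516801 + 1/(87235 + √(-518)) = -516801 + 1/(87235 + I*√518)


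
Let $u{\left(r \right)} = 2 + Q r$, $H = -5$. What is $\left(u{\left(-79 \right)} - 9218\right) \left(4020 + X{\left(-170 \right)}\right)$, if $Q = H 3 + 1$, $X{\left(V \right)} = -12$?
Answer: $-32504880$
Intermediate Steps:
$Q = -14$ ($Q = \left(-5\right) 3 + 1 = -15 + 1 = -14$)
$u{\left(r \right)} = 2 - 14 r$
$\left(u{\left(-79 \right)} - 9218\right) \left(4020 + X{\left(-170 \right)}\right) = \left(\left(2 - -1106\right) - 9218\right) \left(4020 - 12\right) = \left(\left(2 + 1106\right) - 9218\right) 4008 = \left(1108 - 9218\right) 4008 = \left(-8110\right) 4008 = -32504880$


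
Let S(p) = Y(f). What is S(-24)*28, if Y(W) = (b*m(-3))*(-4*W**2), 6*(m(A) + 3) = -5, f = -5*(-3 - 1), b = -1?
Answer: -515200/3 ≈ -1.7173e+5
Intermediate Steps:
f = 20 (f = -5*(-4) = 20)
m(A) = -23/6 (m(A) = -3 + (1/6)*(-5) = -3 - 5/6 = -23/6)
Y(W) = -46*W**2/3 (Y(W) = (-1*(-23/6))*(-4*W**2) = 23*(-4*W**2)/6 = -46*W**2/3)
S(p) = -18400/3 (S(p) = -46/3*20**2 = -46/3*400 = -18400/3)
S(-24)*28 = -18400/3*28 = -515200/3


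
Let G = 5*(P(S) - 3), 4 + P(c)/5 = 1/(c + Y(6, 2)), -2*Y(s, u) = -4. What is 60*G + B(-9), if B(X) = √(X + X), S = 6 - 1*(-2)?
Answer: -6750 + 3*I*√2 ≈ -6750.0 + 4.2426*I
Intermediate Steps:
Y(s, u) = 2 (Y(s, u) = -½*(-4) = 2)
S = 8 (S = 6 + 2 = 8)
P(c) = -20 + 5/(2 + c) (P(c) = -20 + 5/(c + 2) = -20 + 5/(2 + c))
G = -225/2 (G = 5*(5*(-7 - 4*8)/(2 + 8) - 3) = 5*(5*(-7 - 32)/10 - 3) = 5*(5*(⅒)*(-39) - 3) = 5*(-39/2 - 3) = 5*(-45/2) = -225/2 ≈ -112.50)
B(X) = √2*√X (B(X) = √(2*X) = √2*√X)
60*G + B(-9) = 60*(-225/2) + √2*√(-9) = -6750 + √2*(3*I) = -6750 + 3*I*√2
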